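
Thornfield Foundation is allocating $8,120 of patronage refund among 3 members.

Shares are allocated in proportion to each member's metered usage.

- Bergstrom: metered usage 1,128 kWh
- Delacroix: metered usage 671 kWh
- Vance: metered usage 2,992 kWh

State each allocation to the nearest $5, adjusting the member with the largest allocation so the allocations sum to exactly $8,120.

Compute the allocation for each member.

Total metered usage = 4,791.
Raw shares: Bergstrom 1,128/4,791 × $8,120 = 1,911.78; Delacroix 671/4,791 × $8,120 = 1,137.24; Vance 2,992/4,791 × $8,120 = 5,070.97.
Rounded to nearest $5: Bergstrom $1,910; Delacroix $1,135; Vance $5,070. Sum = $8,115.
Difference $8,120 − $8,115 = +$5 applied to largest allocation (Vance): Vance becomes $5,075.

Bergstrom: $1,910; Delacroix: $1,135; Vance: $5,075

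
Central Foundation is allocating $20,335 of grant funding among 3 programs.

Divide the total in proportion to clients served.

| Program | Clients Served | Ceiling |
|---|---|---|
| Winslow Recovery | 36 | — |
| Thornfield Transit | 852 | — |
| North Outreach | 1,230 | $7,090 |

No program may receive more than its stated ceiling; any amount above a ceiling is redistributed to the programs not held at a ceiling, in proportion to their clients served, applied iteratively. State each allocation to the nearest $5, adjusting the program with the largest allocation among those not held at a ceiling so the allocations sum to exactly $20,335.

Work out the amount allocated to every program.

Combined clients served = 2,118.
Pro-rata shares before constraints: Winslow Recovery 345.64; Thornfield Transit 8,180.08; North Outreach 11,809.28.
Held at cap: North Outreach ($7,090); balance $13,245 reallocated over remaining clients served 888.
Shares after redistribution: Winslow Recovery 536.96 → $535; Thornfield Transit 12,708.04 → $12,710.

Winslow Recovery: $535 | Thornfield Transit: $12,710 | North Outreach: $7,090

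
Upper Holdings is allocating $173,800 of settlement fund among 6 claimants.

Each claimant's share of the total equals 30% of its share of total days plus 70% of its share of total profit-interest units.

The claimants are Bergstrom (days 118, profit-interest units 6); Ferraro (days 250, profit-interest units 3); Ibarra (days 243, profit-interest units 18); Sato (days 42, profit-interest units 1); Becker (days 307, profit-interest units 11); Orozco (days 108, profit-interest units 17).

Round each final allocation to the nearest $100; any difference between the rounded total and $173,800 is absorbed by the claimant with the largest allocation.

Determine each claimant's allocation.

Bergstrom: $18,800 · Ferraro: $18,700 · Ibarra: $51,000 · Sato: $4,200 · Becker: $38,900 · Orozco: $42,200

Days total 1,068; profit-interest units total 56.
Combined weights (30% days + 70% profit-interest units): Bergstrom 0.1081; Ferraro 0.1077; Ibarra 0.2933; Sato 0.0243; Becker 0.2237; Orozco 0.2428.
Proportional shares: Bergstrom 18,795.79; Ferraro 18,722.56; Ibarra 50,968.31; Sato 4,222.95; Becker 38,885.31; Orozco 42,205.08.
Rounded to nearest $100: Bergstrom $18,800; Ferraro $18,700; Ibarra $51,000; Sato $4,200; Becker $38,900; Orozco $42,200. Sum = $173,800.
Rounded total matches; no reconciliation needed.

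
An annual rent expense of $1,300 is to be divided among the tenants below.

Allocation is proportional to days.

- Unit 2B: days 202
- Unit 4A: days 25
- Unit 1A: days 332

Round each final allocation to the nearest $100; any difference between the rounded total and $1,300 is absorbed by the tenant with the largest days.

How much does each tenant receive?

Unit 2B: $500; Unit 4A: $100; Unit 1A: $700

Total days = 559.
Proportional shares: Unit 2B 202/559 × $1,300 = 469.77; Unit 4A 25/559 × $1,300 = 58.14; Unit 1A 332/559 × $1,300 = 772.09.
Rounded to nearest $100: Unit 2B $500; Unit 4A $100; Unit 1A $800. Sum = $1,400.
Difference $1,300 − $1,400 = −$100 applied to largest days (Unit 1A): Unit 1A becomes $700.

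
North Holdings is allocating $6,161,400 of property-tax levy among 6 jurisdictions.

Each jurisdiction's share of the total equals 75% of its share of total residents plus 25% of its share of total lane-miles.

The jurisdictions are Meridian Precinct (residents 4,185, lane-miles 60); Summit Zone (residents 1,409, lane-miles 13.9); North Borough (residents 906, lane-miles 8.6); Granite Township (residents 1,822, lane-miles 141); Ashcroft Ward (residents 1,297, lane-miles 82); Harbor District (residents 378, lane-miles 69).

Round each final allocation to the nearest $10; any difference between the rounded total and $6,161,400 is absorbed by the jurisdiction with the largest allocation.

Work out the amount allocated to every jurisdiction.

Residents total 9,997; lane-miles total 374.5.
Blended shares (75% residents + 25% lane-miles): Meridian Precinct 0.3540; Summit Zone 0.1150; North Borough 0.0737; Granite Township 0.2308; Ashcroft Ward 0.1520; Harbor District 0.0744.
Raw shares: Meridian Precinct 2,181,274.82; Summit Zone 708,473.20; North Borough 454,165.29; Granite Township 1,422,152.83; Ashcroft Ward 936,802.94; Harbor District 458,530.91.
Rounded to nearest $10: Meridian Precinct $2,181,270; Summit Zone $708,470; North Borough $454,170; Granite Township $1,422,150; Ashcroft Ward $936,800; Harbor District $458,530. Sum = $6,161,390.
Difference $6,161,400 − $6,161,390 = +$10 applied to largest allocation (Meridian Precinct): Meridian Precinct becomes $2,181,280.

Meridian Precinct: $2,181,280 · Summit Zone: $708,470 · North Borough: $454,170 · Granite Township: $1,422,150 · Ashcroft Ward: $936,800 · Harbor District: $458,530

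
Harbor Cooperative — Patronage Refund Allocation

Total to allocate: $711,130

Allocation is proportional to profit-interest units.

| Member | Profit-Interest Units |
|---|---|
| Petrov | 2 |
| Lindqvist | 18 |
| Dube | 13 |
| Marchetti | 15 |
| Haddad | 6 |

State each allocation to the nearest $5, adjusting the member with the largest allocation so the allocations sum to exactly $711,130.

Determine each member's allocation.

Petrov: $26,340; Lindqvist: $237,040; Dube: $171,200; Marchetti: $197,535; Haddad: $79,015

Combined profit-interest units = 54.
Pro-rata amounts: Petrov 2/54 × $711,130 = 26,338.15; Lindqvist 18/54 × $711,130 = 237,043.33; Dube 13/54 × $711,130 = 171,197.96; Marchetti 15/54 × $711,130 = 197,536.11; Haddad 6/54 × $711,130 = 79,014.44.
After rounding ($5): Petrov $26,340; Lindqvist $237,045; Dube $171,200; Marchetti $197,535; Haddad $79,015. Sum = $711,135.
Difference $711,130 − $711,135 = −$5 applied to largest allocation (Lindqvist): Lindqvist becomes $237,040.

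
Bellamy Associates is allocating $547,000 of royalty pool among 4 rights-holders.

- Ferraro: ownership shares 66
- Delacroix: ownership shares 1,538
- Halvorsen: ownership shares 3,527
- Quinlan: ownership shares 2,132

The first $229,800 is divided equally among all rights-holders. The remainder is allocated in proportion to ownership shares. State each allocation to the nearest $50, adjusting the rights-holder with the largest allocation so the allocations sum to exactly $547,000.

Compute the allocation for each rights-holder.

$229,800 shared equally gives $57,450 per rights-holder.
Remainder $317,200 by ownership shares (total 7,263): Ferraro 2,882.45 → $2,900; Delacroix 67,169.71 → $67,150; Halvorsen 154,036.13 → $154,050; Quinlan 93,111.72 → $93,100.
Totals: Ferraro $57,450 + $2,900 = $60,350; Delacroix $57,450 + $67,150 = $124,600; Halvorsen $57,450 + $154,050 = $211,500; Quinlan $57,450 + $93,100 = $150,550.

Ferraro: $60,350; Delacroix: $124,600; Halvorsen: $211,500; Quinlan: $150,550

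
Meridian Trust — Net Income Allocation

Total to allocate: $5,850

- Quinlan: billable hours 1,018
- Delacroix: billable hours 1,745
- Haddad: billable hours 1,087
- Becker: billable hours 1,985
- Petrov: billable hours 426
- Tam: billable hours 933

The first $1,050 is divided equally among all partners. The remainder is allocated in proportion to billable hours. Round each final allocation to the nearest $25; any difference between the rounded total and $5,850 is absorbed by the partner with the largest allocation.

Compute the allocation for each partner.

Quinlan: $850; Delacroix: $1,350; Haddad: $900; Becker: $1,500; Petrov: $450; Tam: $800

First tranche $1,050 split equally: $175 each.
Remainder $4,800 by billable hours (total 7,194): Quinlan 679.23 → $675; Delacroix 1,164.30 → $1,175; Haddad 725.27 → $725; Becker 1,324.44 → $1,325; Petrov 284.24 → $275; Tam 622.52 → $625.
Totals: Quinlan $175 + $675 = $850; Delacroix $175 + $1,175 = $1,350; Haddad $175 + $725 = $900; Becker $175 + $1,325 = $1,500; Petrov $175 + $275 = $450; Tam $175 + $625 = $800.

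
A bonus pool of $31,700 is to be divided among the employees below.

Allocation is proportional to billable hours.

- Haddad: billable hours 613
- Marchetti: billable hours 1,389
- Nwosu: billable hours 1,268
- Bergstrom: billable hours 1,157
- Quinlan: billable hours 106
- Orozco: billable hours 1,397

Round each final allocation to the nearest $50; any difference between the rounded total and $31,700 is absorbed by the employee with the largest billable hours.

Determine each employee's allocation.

Haddad: $3,300 · Marchetti: $7,450 · Nwosu: $6,800 · Bergstrom: $6,200 · Quinlan: $550 · Orozco: $7,400

Total billable hours = 5,930.
Raw shares: Haddad 613/5,930 × $31,700 = 3,276.91; Marchetti 1,389/5,930 × $31,700 = 7,425.18; Nwosu 1,268/5,930 × $31,700 = 6,778.35; Bergstrom 1,157/5,930 × $31,700 = 6,184.97; Quinlan 106/5,930 × $31,700 = 566.64; Orozco 1,397/5,930 × $31,700 = 7,467.94.
After rounding ($50): Haddad $3,300; Marchetti $7,450; Nwosu $6,800; Bergstrom $6,200; Quinlan $550; Orozco $7,450. Sum = $31,750.
Difference $31,700 − $31,750 = −$50 applied to largest billable hours (Orozco): Orozco becomes $7,400.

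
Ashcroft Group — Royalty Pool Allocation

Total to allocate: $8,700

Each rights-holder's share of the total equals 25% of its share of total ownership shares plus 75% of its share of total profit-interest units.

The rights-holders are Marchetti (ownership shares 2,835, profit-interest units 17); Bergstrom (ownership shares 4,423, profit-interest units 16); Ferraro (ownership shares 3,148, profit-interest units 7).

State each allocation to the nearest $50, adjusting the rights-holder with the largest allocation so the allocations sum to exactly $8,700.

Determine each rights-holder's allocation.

Marchetti: $3,350 | Bergstrom: $3,550 | Ferraro: $1,800

Ownership shares total 10,406; profit-interest units total 40.
Combined weights (25% ownership shares + 75% profit-interest units): Marchetti 0.3869; Bergstrom 0.4063; Ferraro 0.2069.
Pro-rata amounts: Marchetti 3,365.68; Bergstrom 3,534.47; Ferraro 1,799.85.
After rounding ($50): Marchetti $3,350; Bergstrom $3,550; Ferraro $1,800. Sum = $8,700.
Rounded total matches; no reconciliation needed.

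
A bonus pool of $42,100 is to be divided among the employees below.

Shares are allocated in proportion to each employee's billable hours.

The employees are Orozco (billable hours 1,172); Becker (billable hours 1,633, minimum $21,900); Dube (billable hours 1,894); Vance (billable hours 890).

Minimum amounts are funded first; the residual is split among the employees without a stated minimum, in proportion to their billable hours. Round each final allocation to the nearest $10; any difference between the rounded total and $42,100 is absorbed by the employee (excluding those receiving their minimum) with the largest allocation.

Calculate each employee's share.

Guaranteed amounts: Becker $21,900. Residual $20,200.
Residual split over remaining billable hours 3,956: Orozco 5,984.43 → $5,980; Dube 9,671.08 → $9,670; Vance 4,544.49 → $4,540.
Rounding difference +$10 applied to Dube → $9,680.

Orozco: $5,980 · Becker: $21,900 · Dube: $9,680 · Vance: $4,540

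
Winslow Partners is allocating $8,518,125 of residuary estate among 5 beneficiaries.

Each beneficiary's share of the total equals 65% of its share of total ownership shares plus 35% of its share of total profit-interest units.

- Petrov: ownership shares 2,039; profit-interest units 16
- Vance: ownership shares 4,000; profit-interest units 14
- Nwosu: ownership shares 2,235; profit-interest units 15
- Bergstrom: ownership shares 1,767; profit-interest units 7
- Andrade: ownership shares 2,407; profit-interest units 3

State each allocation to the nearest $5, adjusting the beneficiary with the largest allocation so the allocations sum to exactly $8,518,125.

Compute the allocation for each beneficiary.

Ownership shares total 12,448; profit-interest units total 55.
Combined weights (65% ownership shares + 35% profit-interest units): Petrov 0.2083; Vance 0.2980; Nwosu 0.2122; Bergstrom 0.1368; Andrade 0.1448.
Pro-rata amounts: Petrov 1,774,232.60; Vance 2,538,058.85; Nwosu 1,807,205.74; Bergstrom 1,165,392.70; Andrade 1,233,235.11.
After rounding ($5): Petrov $1,774,235; Vance $2,538,060; Nwosu $1,807,205; Bergstrom $1,165,395; Andrade $1,233,235. Sum = $8,518,130.
Difference $8,518,125 − $8,518,130 = −$5 applied to largest allocation (Vance): Vance becomes $2,538,055.

Petrov: $1,774,235; Vance: $2,538,055; Nwosu: $1,807,205; Bergstrom: $1,165,395; Andrade: $1,233,235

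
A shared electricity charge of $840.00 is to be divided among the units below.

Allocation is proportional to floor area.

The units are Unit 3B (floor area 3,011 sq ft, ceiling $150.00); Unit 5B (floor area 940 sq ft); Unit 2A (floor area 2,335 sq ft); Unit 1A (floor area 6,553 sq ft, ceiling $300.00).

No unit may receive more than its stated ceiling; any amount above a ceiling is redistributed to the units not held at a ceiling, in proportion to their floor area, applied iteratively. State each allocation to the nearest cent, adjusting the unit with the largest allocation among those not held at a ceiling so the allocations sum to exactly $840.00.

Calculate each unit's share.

Sum of floor area: 12,839.
Pro-rata shares before constraints: Unit 3B 196.9967; Unit 5B 61.5001; Unit 2A 152.7689; Unit 1A 428.7343.
Held at cap: Unit 3B ($150.00), Unit 1A ($300.00); remaining pool $390.00 reallocated over remaining floor area 3,275.
Shares after redistribution: Unit 5B 111.9389 → $111.94; Unit 2A 278.0611 → $278.06.

Unit 3B: $150.00 · Unit 5B: $111.94 · Unit 2A: $278.06 · Unit 1A: $300.00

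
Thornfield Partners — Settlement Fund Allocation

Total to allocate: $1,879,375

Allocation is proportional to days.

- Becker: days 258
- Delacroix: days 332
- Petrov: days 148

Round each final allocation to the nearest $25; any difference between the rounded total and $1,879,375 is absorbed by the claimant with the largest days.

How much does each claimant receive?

Becker: $657,025; Delacroix: $845,450; Petrov: $376,900

Sum of days: 738.
Raw shares: Becker 258/738 × $1,879,375 = 657,017.28; Delacroix 332/738 × $1,879,375 = 845,464.09; Petrov 148/738 × $1,879,375 = 376,893.63.
Rounded to nearest $25: Becker $657,025; Delacroix $845,475; Petrov $376,900. Sum = $1,879,400.
Difference $1,879,375 − $1,879,400 = −$25 applied to largest days (Delacroix): Delacroix becomes $845,450.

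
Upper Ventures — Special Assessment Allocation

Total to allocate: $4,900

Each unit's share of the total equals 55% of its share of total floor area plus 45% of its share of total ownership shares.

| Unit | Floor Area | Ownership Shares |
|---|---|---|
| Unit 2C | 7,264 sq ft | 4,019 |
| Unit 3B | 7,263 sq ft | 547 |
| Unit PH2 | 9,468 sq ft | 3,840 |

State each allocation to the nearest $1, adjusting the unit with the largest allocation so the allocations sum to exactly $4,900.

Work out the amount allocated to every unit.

Unit 2C: $1,870 | Unit 3B: $959 | Unit PH2: $2,071

Floor area total 23,995; ownership shares total 8,406.
Composite weights (55% floor area + 45% ownership shares): Unit 2C 0.3817; Unit 3B 0.1958; Unit PH2 0.4226.
Unrounded shares: Unit 2C 1,870.09; Unit 3B 959.23; Unit PH2 2,070.68.
After rounding ($1): Unit 2C $1,870; Unit 3B $959; Unit PH2 $2,071. Sum = $4,900.
Sum already equals the total — no adjustment.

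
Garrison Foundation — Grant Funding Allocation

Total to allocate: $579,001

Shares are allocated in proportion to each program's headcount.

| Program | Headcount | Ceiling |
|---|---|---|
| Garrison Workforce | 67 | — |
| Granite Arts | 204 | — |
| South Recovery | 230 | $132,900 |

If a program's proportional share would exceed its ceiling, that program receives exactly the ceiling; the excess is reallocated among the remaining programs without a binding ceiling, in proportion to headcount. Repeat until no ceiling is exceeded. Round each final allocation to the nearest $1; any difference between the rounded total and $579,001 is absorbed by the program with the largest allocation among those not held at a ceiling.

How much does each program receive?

Garrison Workforce: $110,291 | Granite Arts: $335,810 | South Recovery: $132,900

Sum of headcount: 501.
Pro-rata shares before constraints: Garrison Workforce 77,431.27; Granite Arts 235,760.89; South Recovery 265,808.84.
Capped: South Recovery ($132,900); balance $446,101 reallocated over remaining headcount 271.
Redistributed shares: Garrison Workforce 110,290.65 → $110,291; Granite Arts 335,810.35 → $335,810.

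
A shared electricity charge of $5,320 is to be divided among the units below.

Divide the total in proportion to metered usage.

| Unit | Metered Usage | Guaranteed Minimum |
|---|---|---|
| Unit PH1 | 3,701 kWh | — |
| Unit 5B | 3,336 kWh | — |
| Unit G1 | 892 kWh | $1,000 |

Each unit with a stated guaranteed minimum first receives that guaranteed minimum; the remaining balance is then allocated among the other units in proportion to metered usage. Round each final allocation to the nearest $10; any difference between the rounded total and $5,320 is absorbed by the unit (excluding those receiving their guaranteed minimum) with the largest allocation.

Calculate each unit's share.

Unit PH1: $2,270; Unit 5B: $2,050; Unit G1: $1,000

Guaranteed amounts: Unit G1 $1,000. Balance $4,320.
Balance split over remaining metered usage 7,037: Unit PH1 2,272.04 → $2,270; Unit 5B 2,047.96 → $2,050.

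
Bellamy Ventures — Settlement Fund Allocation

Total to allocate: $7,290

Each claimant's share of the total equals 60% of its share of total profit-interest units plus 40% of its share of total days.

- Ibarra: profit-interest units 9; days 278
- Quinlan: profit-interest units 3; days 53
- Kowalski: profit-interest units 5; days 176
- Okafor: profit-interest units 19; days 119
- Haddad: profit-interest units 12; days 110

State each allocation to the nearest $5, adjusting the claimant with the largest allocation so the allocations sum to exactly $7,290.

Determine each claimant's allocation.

Ibarra: $1,920 | Quinlan: $485 | Kowalski: $1,155 | Okafor: $2,200 | Haddad: $1,530

Profit-interest units total 48; days total 736.
Blended shares (60% profit-interest units + 40% days): Ibarra 0.2636; Quinlan 0.0663; Kowalski 0.1582; Okafor 0.3022; Haddad 0.2098.
Proportional shares: Ibarra 1,921.55; Quinlan 483.36; Kowalski 1,152.93; Okafor 2,202.85; Haddad 1,529.32.
Rounded to nearest $5: Ibarra $1,920; Quinlan $485; Kowalski $1,155; Okafor $2,205; Haddad $1,530. Sum = $7,295.
Difference $7,290 − $7,295 = −$5 applied to largest allocation (Okafor): Okafor becomes $2,200.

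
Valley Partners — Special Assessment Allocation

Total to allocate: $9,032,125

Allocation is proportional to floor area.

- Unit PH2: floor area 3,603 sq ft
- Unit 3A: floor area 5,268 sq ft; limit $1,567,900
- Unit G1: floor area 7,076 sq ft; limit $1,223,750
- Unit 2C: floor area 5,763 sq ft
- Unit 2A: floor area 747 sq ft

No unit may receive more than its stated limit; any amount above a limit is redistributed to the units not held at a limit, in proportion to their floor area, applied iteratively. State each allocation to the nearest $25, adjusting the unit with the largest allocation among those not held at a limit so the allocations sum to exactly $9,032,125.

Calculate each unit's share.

Total floor area = 22,457.
Pro-rata shares before constraints: Unit PH2 1,449,113.70; Unit 3A 2,118,770.74; Unit G1 2,845,941.87; Unit 2C 2,317,857.97; Unit 2A 300,440.73.
Capped: Unit 3A ($1,567,900), Unit G1 ($1,223,750); remaining pool $6,240,475 reallocated over remaining floor area 10,113.
Redistributed shares: Unit PH2 2,223,319.63 → $2,223,325; Unit 2C 3,556,200.67 → $3,556,200; Unit 2A 460,954.69 → $460,950.

Unit PH2: $2,223,325 · Unit 3A: $1,567,900 · Unit G1: $1,223,750 · Unit 2C: $3,556,200 · Unit 2A: $460,950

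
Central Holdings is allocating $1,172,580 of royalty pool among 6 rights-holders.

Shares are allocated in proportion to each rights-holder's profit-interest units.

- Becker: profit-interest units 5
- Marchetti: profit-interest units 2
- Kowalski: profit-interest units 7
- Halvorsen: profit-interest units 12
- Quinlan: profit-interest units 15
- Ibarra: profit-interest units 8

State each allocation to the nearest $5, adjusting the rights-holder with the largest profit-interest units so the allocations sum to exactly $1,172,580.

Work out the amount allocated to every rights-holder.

Becker: $119,650 · Marchetti: $47,860 · Kowalski: $167,510 · Halvorsen: $287,160 · Quinlan: $358,960 · Ibarra: $191,440

Sum of profit-interest units: 49.
Proportional shares: Becker 5/49 × $1,172,580 = 119,651.02; Marchetti 2/49 × $1,172,580 = 47,860.41; Kowalski 7/49 × $1,172,580 = 167,511.43; Halvorsen 12/49 × $1,172,580 = 287,162.45; Quinlan 15/49 × $1,172,580 = 358,953.06; Ibarra 8/49 × $1,172,580 = 191,441.63.
At nearest $5: Becker $119,650; Marchetti $47,860; Kowalski $167,510; Halvorsen $287,160; Quinlan $358,955; Ibarra $191,440. Sum = $1,172,575.
Difference $1,172,580 − $1,172,575 = +$5 applied to largest profit-interest units (Quinlan): Quinlan becomes $358,960.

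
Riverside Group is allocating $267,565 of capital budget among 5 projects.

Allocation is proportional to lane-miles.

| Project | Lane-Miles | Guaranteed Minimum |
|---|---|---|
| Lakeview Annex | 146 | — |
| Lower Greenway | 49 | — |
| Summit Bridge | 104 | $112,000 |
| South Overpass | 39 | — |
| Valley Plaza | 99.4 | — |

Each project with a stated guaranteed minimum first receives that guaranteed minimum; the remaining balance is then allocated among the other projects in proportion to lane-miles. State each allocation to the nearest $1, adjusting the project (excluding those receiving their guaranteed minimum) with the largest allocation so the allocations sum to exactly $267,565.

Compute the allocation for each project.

Lakeview Annex: $68,125; Lower Greenway: $22,863; Summit Bridge: $112,000; South Overpass: $18,197; Valley Plaza: $46,380

Guaranteed amounts: Summit Bridge $112,000. Remaining pool $155,565.
Remaining pool split over remaining lane-miles 333.4: Lakeview Annex 68,123.85 → $68,124; Lower Greenway 22,863.48 → $22,863; South Overpass 18,197.47 → $18,197; Valley Plaza 46,380.21 → $46,380.
Rounding difference +$1 applied to Lakeview Annex → $68,125.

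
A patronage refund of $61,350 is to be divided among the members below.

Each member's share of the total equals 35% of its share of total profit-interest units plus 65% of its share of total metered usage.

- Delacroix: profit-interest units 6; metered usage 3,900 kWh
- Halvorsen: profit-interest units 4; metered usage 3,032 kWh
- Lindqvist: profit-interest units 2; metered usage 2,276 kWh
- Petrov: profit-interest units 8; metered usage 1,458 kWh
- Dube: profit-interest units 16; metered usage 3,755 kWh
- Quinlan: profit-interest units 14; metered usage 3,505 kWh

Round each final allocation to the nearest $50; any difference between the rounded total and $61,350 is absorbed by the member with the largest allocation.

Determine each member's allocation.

Delacroix: $11,250 | Halvorsen: $8,450 | Lindqvist: $5,900 | Petrov: $6,700 | Dube: $15,250 | Quinlan: $13,800

Totals — profit-interest units 50, metered usage 17,926.
Composite weights (35% profit-interest units + 65% metered usage): Delacroix 0.1834; Halvorsen 0.1379; Lindqvist 0.0965; Petrov 0.1089; Dube 0.2482; Quinlan 0.2251.
Pro-rata amounts: Delacroix 11,252.49; Halvorsen 8,462.67; Lindqvist 5,922.00; Petrov 6,679.01; Dube 15,224.43; Quinlan 13,809.39.
After rounding ($50): Delacroix $11,250; Halvorsen $8,450; Lindqvist $5,900; Petrov $6,700; Dube $15,200; Quinlan $13,800. Sum = $61,300.
Difference $61,350 − $61,300 = +$50 applied to largest allocation (Dube): Dube becomes $15,250.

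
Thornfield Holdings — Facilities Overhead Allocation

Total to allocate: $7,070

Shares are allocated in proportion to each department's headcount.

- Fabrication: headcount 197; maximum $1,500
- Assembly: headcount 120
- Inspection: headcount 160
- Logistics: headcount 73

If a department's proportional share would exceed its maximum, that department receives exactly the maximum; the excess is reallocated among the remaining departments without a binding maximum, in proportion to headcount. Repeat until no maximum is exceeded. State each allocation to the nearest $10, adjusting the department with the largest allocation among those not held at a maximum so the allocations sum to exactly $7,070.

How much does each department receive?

Fabrication: $1,500; Assembly: $1,890; Inspection: $2,530; Logistics: $1,150

Combined headcount = 550.
Pro-rata shares before constraints: Fabrication 2,532.35; Assembly 1,542.55; Inspection 2,056.73; Logistics 938.38.
Held at cap: Fabrication ($1,500); remaining pool $5,570 reallocated over remaining headcount 353.
Shares after redistribution: Assembly 1,893.48 → $1,890; Inspection 2,524.65 → $2,520; Logistics 1,151.87 → $1,150.
Rounding difference +$10 applied to Inspection → $2,530.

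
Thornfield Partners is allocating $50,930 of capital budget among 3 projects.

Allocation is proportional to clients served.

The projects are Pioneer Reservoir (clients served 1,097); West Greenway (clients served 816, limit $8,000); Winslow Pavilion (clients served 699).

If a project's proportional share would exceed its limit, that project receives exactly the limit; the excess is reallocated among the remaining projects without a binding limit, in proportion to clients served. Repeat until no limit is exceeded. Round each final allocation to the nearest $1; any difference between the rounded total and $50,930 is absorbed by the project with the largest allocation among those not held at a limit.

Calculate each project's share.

Pioneer Reservoir: $26,222 | West Greenway: $8,000 | Winslow Pavilion: $16,708

Total clients served = 2,612.
Proportional shares (ignoring caps): Pioneer Reservoir 21,389.82; West Greenway 15,910.75; Winslow Pavilion 13,629.43.
Capped: West Greenway ($8,000); residual $42,930 reallocated over remaining clients served 1,796.
Remaining shares: Pioneer Reservoir 26,221.72 → $26,222; Winslow Pavilion 16,708.28 → $16,708.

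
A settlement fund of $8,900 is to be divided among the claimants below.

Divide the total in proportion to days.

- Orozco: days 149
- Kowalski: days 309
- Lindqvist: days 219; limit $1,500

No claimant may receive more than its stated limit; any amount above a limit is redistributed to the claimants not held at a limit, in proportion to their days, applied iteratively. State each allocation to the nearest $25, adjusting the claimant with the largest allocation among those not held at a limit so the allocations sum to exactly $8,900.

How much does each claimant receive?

Combined days = 677.
Pro-rata shares before constraints: Orozco 1,958.79; Kowalski 4,062.19; Lindqvist 2,879.03.
Capped: Lindqvist ($1,500); residual $7,400 reallocated over remaining days 458.
Shares after redistribution: Orozco 2,407.42 → $2,400; Kowalski 4,992.58 → $5,000.

Orozco: $2,400 · Kowalski: $5,000 · Lindqvist: $1,500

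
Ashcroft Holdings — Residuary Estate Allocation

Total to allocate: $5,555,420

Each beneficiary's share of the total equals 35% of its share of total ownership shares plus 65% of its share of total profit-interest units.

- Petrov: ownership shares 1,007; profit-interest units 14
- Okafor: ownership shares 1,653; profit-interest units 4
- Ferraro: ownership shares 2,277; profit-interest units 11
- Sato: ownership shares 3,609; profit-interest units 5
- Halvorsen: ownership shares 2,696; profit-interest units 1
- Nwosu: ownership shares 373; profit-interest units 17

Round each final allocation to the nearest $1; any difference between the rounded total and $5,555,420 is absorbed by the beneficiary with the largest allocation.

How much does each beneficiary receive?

Totals — ownership shares 11,615, profit-interest units 52.
Combined weights (35% ownership shares + 65% profit-interest units): Petrov 0.2053; Okafor 0.0998; Ferraro 0.2061; Sato 0.1713; Halvorsen 0.0937; Nwosu 0.2237.
Proportional shares: Petrov 1,140,774.29; Okafor 554,489.75; Ferraro 1,145,049.07; Sato 951,374.64; Halvorsen 520,763.83; Nwosu 1,242,968.43.
Rounded to nearest $1: Petrov $1,140,774; Okafor $554,490; Ferraro $1,145,049; Sato $951,375; Halvorsen $520,764; Nwosu $1,242,968. Sum = $5,555,420.
Sum already equals the total — no adjustment.

Petrov: $1,140,774 · Okafor: $554,490 · Ferraro: $1,145,049 · Sato: $951,375 · Halvorsen: $520,764 · Nwosu: $1,242,968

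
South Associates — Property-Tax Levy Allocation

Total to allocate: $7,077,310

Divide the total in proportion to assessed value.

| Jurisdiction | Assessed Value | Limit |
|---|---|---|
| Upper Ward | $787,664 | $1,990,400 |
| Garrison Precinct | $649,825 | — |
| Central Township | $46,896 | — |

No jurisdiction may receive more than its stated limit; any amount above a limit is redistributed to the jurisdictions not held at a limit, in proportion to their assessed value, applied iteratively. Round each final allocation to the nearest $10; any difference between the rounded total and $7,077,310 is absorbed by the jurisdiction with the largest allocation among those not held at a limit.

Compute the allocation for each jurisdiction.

Assessed value total: 1,484,385.
Pro-rata shares before constraints: Upper Ward 3,755,455.83; Garrison Precinct 3,098,261.55; Central Township 223,592.62.
Held at cap: Upper Ward ($1,990,400); balance $5,086,910 reallocated over remaining assessed value 696,721.
Shares after redistribution: Garrison Precinct 4,744,512.21 → $4,744,510; Central Township 342,397.79 → $342,400.

Upper Ward: $1,990,400 | Garrison Precinct: $4,744,510 | Central Township: $342,400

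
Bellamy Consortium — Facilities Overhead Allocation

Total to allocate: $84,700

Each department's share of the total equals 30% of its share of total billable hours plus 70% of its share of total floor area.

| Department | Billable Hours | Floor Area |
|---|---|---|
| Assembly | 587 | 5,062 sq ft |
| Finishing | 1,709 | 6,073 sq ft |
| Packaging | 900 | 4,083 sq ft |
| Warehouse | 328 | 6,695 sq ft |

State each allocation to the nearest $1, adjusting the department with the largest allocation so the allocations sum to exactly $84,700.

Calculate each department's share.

Totals — billable hours 3,524, floor area 21,913.
Composite weights (30% billable hours + 70% floor area): Assembly 0.2117; Finishing 0.3395; Packaging 0.2070; Warehouse 0.2418.
Pro-rata amounts: Assembly 17,928.85; Finishing 28,754.56; Packaging 17,536.87; Warehouse 20,479.72.
Rounded to nearest $1: Assembly $17,929; Finishing $28,755; Packaging $17,537; Warehouse $20,480. Sum = $84,701.
Difference $84,700 − $84,701 = −$1 applied to largest allocation (Finishing): Finishing becomes $28,754.

Assembly: $17,929; Finishing: $28,754; Packaging: $17,537; Warehouse: $20,480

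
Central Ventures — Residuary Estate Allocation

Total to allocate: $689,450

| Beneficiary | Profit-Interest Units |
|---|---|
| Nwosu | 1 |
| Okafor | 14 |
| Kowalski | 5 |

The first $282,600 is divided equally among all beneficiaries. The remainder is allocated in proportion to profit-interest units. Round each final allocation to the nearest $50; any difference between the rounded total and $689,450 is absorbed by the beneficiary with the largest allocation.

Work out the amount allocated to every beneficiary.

Equal tier: $282,600 ÷ 3 = $94,200 apiece.
Remainder $406,850 by profit-interest units (total 20): Nwosu 20,342.50 → $20,350; Okafor 284,795.00 → $284,800; Kowalski 101,712.50 → $101,700.
Totals: Nwosu $94,200 + $20,350 = $114,550; Okafor $94,200 + $284,800 = $379,000; Kowalski $94,200 + $101,700 = $195,900.

Nwosu: $114,550 · Okafor: $379,000 · Kowalski: $195,900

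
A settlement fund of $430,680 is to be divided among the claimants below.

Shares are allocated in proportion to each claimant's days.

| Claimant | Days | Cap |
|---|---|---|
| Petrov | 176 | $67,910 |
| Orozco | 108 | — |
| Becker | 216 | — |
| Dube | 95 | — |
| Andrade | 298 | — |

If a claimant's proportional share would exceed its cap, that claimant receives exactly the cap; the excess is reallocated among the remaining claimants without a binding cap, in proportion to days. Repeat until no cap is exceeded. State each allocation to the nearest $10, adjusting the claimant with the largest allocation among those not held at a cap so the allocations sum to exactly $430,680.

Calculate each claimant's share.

Combined days = 893.
Unconstrained shares: Petrov 84,882.06; Orozco 52,086.72; Becker 104,173.44; Dube 45,817.02; Andrade 143,720.76.
Capped: Petrov ($67,910); residual $362,770 reallocated over remaining days 717.
Shares after redistribution: Orozco 54,643.18 → $54,640; Becker 109,286.36 → $109,290; Dube 48,065.76 → $48,070; Andrade 150,774.70 → $150,770.

Petrov: $67,910; Orozco: $54,640; Becker: $109,290; Dube: $48,070; Andrade: $150,770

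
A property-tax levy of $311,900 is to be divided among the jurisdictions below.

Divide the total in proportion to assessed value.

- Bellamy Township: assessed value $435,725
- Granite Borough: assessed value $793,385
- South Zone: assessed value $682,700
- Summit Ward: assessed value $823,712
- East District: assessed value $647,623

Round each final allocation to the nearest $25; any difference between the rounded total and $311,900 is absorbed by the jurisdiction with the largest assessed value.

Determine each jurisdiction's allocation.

Combined assessed value = 3,383,145.
Pro-rata amounts: Bellamy Township 435,725/3,383,145 × $311,900 = 40,170.50; Granite Borough 793,385/3,383,145 × $311,900 = 73,144.01; South Zone 682,700/3,383,145 × $311,900 = 62,939.70; Summit Ward 823,712/3,383,145 × $311,900 = 75,939.92; East District 647,623/3,383,145 × $311,900 = 59,705.87.
Rounded to nearest $25: Bellamy Township $40,175; Granite Borough $73,150; South Zone $62,950; Summit Ward $75,950; East District $59,700. Sum = $311,925.
Difference $311,900 − $311,925 = −$25 applied to largest assessed value (Summit Ward): Summit Ward becomes $75,925.

Bellamy Township: $40,175 · Granite Borough: $73,150 · South Zone: $62,950 · Summit Ward: $75,925 · East District: $59,700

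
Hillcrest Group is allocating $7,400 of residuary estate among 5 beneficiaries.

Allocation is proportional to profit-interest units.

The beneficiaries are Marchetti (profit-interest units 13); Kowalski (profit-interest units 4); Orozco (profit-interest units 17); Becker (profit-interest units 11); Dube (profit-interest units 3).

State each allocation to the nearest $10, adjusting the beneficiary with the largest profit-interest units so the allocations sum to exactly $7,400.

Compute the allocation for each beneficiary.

Marchetti: $2,000 · Kowalski: $620 · Orozco: $2,620 · Becker: $1,700 · Dube: $460

Sum of profit-interest units: 13 + 4 + 17 + 11 + 3 = 48.
Raw shares: Marchetti 2,004.17; Kowalski 616.67; Orozco 2,620.83; Becker 1,695.83; Dube 462.50.
At nearest $10: Marchetti $2,000; Kowalski $620; Orozco $2,620; Becker $1,700; Dube $460. Sum = $7,400.
Rounded total matches; no reconciliation needed.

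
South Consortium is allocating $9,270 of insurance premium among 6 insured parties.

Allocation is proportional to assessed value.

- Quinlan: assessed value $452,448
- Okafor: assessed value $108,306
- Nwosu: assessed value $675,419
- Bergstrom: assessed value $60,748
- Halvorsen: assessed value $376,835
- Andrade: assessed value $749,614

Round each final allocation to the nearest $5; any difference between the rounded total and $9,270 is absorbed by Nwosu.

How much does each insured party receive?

Quinlan: $1,730; Okafor: $415; Nwosu: $2,590; Bergstrom: $230; Halvorsen: $1,440; Andrade: $2,865

Assessed value total: 2,423,370.
Proportional shares: Quinlan 452,448/2,423,370 × $9,270 = 1,730.73; Okafor 108,306/2,423,370 × $9,270 = 414.30; Nwosu 675,419/2,423,370 × $9,270 = 2,583.65; Bergstrom 60,748/2,423,370 × $9,270 = 232.38; Halvorsen 376,835/2,423,370 × $9,270 = 1,441.49; Andrade 749,614/2,423,370 × $9,270 = 2,867.46.
At nearest $5: Quinlan $1,730; Okafor $415; Nwosu $2,585; Bergstrom $230; Halvorsen $1,440; Andrade $2,865. Sum = $9,265.
Difference $9,270 − $9,265 = +$5 applied to Nwosu: Nwosu becomes $2,590.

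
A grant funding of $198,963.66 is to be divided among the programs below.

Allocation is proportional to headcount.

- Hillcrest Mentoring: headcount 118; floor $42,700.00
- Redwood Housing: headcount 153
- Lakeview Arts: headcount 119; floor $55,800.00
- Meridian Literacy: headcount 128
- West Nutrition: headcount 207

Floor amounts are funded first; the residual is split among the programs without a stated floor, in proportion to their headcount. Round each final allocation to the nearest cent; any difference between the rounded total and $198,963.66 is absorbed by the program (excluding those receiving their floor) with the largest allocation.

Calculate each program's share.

Guaranteed amounts: Hillcrest Mentoring $42,700.00; Lakeview Arts $55,800.00. Remaining pool $100,463.66.
Remaining pool split over remaining headcount 488: Redwood Housing 31,497.8278 → $31,497.83; Meridian Literacy 26,351.1239 → $26,351.12; West Nutrition 42,614.7082 → $42,614.71.

Hillcrest Mentoring: $42,700.00; Redwood Housing: $31,497.83; Lakeview Arts: $55,800.00; Meridian Literacy: $26,351.12; West Nutrition: $42,614.71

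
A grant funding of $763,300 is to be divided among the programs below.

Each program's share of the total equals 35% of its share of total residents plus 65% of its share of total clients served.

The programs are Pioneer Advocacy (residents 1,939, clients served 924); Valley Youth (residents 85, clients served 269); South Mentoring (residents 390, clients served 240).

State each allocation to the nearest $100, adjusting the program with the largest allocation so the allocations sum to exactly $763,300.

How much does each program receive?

Pioneer Advocacy: $534,500 | Valley Youth: $102,500 | South Mentoring: $126,300

Residents total 2,414; clients served total 1,433.
Blended shares (35% residents + 65% clients served): Pioneer Advocacy 0.7003; Valley Youth 0.1343; South Mentoring 0.1654.
Raw shares: Pioneer Advocacy 534,502.07; Valley Youth 102,542.25; South Mentoring 126,255.68.
After rounding ($100): Pioneer Advocacy $534,500; Valley Youth $102,500; South Mentoring $126,300. Sum = $763,300.
Rounded total matches; no reconciliation needed.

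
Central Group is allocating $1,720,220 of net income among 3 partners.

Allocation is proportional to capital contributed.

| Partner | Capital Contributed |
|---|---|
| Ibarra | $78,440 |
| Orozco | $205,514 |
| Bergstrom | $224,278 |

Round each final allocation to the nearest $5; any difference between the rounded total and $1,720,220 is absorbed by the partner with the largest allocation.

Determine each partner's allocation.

Ibarra: $265,495 | Orozco: $695,605 | Bergstrom: $759,120

Combined capital contributed = 508,232.
Unrounded shares: Ibarra 78,440/508,232 × $1,720,220 = 265,496.97; Orozco 205,514/508,232 × $1,720,220 = 695,606.13; Bergstrom 224,278/508,232 × $1,720,220 = 759,116.90.
At nearest $5: Ibarra $265,495; Orozco $695,605; Bergstrom $759,115. Sum = $1,720,215.
Difference $1,720,220 − $1,720,215 = +$5 applied to largest allocation (Bergstrom): Bergstrom becomes $759,120.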